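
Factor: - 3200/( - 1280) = 5/2 = 2^(  -  1) * 5^1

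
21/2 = 10 + 1/2 = 10.50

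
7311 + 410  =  7721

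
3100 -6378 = -3278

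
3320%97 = 22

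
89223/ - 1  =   - 89223/1 = - 89223.00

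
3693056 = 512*7213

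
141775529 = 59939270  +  81836259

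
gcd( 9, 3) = 3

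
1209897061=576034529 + 633862532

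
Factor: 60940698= 2^1*3^1 *7^1*13^1*239^1*467^1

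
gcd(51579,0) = 51579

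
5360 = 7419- 2059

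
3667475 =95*38605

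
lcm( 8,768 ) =768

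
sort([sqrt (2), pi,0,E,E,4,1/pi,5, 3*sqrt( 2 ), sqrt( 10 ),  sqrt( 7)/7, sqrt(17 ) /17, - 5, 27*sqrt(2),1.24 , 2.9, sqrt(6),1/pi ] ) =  [  -  5,0,sqrt( 17)/17,1/pi,1/pi, sqrt( 7 )/7,1.24,  sqrt( 2),sqrt( 6), E,E,2.9  ,  pi, sqrt( 10),4, 3 *sqrt( 2), 5, 27*sqrt( 2)]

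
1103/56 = 19+39/56 = 19.70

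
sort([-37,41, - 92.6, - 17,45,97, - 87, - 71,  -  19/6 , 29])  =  [-92.6,-87 , -71, -37,-17, - 19/6, 29,  41, 45,97 ]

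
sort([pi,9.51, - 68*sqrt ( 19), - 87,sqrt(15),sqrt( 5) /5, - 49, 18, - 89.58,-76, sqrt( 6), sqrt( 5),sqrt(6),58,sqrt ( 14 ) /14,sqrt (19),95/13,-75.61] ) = [-68*sqrt ( 19 ), - 89.58, - 87, - 76 ,-75.61, - 49,sqrt(14)/14, sqrt(5)/5,sqrt( 5),sqrt ( 6),  sqrt( 6 ),pi , sqrt(15),sqrt( 19) , 95/13,  9.51,18, 58] 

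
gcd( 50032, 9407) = 1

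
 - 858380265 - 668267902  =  -1526648167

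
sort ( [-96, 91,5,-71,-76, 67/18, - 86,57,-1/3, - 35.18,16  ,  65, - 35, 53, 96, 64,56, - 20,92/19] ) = [ - 96, - 86, - 76, - 71, - 35.18, - 35, - 20, - 1/3, 67/18,92/19,5,16, 53, 56,57,64,65,91 , 96] 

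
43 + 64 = 107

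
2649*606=1605294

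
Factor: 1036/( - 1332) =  - 3^( - 2)*7^1  =  - 7/9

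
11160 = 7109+4051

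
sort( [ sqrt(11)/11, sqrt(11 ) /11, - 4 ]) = [ - 4 , sqrt(11) /11,sqrt ( 11)/11]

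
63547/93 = 683  +  28/93  =  683.30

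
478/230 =239/115 = 2.08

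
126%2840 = 126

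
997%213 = 145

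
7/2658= 7/2658 = 0.00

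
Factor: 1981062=2^1 * 3^2*110059^1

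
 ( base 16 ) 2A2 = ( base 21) 1B2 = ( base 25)11O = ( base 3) 220222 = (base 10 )674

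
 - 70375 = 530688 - 601063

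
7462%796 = 298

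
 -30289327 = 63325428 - 93614755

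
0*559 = 0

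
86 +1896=1982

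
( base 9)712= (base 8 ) 1102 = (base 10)578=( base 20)18I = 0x242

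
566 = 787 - 221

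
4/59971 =4/59971=0.00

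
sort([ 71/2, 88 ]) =[71/2, 88]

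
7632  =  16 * 477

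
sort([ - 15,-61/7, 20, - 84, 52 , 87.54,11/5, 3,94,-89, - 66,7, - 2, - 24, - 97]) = [ - 97,-89,- 84, - 66,-24, - 15,  -  61/7, - 2  ,  11/5,3,7, 20, 52,  87.54, 94] 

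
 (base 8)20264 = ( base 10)8372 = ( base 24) eck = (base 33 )7mn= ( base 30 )992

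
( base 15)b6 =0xAB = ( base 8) 253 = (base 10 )171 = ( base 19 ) 90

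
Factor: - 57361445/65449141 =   -  5^1*179^1*64091^1*65449141^( - 1)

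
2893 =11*263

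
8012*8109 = 64969308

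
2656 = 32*83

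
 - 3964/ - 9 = 3964/9 = 440.44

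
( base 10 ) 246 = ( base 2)11110110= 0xF6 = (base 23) AG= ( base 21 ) BF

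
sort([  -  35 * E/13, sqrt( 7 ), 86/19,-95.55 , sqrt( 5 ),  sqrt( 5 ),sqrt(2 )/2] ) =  [ - 95.55, - 35*E/13, sqrt(2 ) /2,sqrt(5), sqrt(5),sqrt( 7),86/19]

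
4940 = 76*65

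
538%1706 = 538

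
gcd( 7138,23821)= 83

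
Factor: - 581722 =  - 2^1*290861^1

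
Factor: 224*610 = 2^6*5^1*7^1*61^1 = 136640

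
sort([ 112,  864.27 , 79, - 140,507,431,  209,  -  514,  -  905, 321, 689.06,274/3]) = [ - 905,  -  514, -140,  79,274/3,  112,209, 321,431 , 507,689.06,864.27] 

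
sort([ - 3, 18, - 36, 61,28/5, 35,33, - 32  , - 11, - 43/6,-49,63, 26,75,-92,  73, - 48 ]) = [ - 92, - 49, - 48, - 36, - 32, - 11, - 43/6,-3,28/5, 18,26, 33 , 35,61,63,73, 75 ]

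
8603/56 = 153+5/8 =153.62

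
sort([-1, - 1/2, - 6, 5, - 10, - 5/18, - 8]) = [-10,-8, - 6, - 1, - 1/2, - 5/18, 5] 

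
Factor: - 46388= - 2^2*11597^1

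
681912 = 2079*328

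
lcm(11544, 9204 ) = 681096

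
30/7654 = 15/3827 = 0.00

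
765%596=169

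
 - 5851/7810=  -  1 + 1959/7810=- 0.75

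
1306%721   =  585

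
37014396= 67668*547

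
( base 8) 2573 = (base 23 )2F0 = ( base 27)1oq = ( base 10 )1403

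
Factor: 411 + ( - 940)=-23^2= - 529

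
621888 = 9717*64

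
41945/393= 106 + 287/393  =  106.73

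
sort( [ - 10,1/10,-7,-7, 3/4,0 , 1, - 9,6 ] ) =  [-10, - 9,-7,-7, 0,1/10, 3/4, 1, 6]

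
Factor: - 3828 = -2^2* 3^1*11^1*29^1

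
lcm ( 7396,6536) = 281048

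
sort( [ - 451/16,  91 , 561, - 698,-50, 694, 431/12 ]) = [ - 698,-50,- 451/16, 431/12, 91, 561, 694 ]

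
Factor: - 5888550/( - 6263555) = 1177710/1252711 = 2^1*3^1*5^1*37^1*1061^1*1252711^ ( - 1)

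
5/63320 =1/12664 = 0.00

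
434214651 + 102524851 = 536739502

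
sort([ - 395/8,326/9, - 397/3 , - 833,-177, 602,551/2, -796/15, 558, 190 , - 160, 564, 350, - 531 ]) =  [-833, - 531, - 177, - 160, - 397/3, - 796/15 , - 395/8, 326/9,190,551/2, 350, 558, 564,602]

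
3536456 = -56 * (-63151)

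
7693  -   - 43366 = 51059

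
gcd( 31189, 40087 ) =1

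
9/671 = 9/671=0.01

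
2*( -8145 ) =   -  16290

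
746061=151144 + 594917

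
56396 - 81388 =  - 24992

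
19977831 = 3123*6397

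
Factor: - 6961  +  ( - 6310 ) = -13271= - 23^1*577^1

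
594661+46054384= 46649045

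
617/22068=617/22068 = 0.03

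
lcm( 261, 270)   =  7830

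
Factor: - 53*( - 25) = 5^2*53^1 =1325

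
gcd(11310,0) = 11310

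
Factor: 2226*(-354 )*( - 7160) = 5642108640 = 2^5 *3^2*5^1*7^1*53^1*59^1*179^1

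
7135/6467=1 + 668/6467 = 1.10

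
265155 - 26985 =238170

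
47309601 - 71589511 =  - 24279910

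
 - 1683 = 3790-5473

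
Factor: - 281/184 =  - 2^(  -  3)*23^(-1)*281^1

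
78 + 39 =117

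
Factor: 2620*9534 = 24979080 =2^3*3^1*5^1*7^1 * 131^1*227^1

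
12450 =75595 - 63145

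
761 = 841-80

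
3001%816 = 553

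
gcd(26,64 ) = 2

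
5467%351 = 202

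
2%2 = 0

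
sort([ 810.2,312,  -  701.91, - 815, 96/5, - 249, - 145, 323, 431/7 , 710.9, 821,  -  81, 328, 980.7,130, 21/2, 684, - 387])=[ - 815, - 701.91, - 387,-249,  -  145, - 81, 21/2 , 96/5, 431/7, 130, 312,323, 328, 684  ,  710.9, 810.2,821, 980.7 ]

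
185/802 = 185/802 = 0.23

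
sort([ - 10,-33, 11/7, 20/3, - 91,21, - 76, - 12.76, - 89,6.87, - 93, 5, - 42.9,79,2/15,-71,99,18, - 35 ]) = [ - 93,-91, - 89,-76, - 71, - 42.9, - 35, - 33, -12.76, -10,2/15,11/7 , 5,20/3,6.87,18,21, 79,99 ] 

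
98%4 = 2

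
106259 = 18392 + 87867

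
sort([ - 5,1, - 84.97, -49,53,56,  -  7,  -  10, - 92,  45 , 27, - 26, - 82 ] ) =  [ - 92, - 84.97, - 82, - 49, - 26, - 10, - 7, - 5,1,27, 45 , 53, 56 ]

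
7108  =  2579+4529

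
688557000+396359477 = 1084916477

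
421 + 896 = 1317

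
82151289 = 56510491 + 25640798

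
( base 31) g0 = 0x1F0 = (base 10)496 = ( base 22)10c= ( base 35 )E6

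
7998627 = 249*32123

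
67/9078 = 67/9078 = 0.01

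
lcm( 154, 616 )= 616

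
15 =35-20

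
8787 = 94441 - 85654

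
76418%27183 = 22052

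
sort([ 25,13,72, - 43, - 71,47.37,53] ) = [ - 71,-43,13,25 , 47.37,  53,72]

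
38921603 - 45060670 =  - 6139067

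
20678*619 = 12799682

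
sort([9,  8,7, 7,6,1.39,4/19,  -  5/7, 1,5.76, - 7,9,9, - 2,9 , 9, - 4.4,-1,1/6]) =[ - 7, - 4.4, - 2,  -  1, - 5/7,1/6, 4/19,1,1.39,5.76, 6,7 , 7,8,9,9,9, 9, 9 ]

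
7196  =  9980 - 2784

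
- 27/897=-1 + 290/299 = -0.03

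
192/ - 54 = -4+4/9 = - 3.56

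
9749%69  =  20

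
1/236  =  1/236 = 0.00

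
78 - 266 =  - 188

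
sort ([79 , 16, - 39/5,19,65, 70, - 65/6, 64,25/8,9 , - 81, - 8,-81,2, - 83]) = [ -83, - 81, - 81, - 65/6, - 8,-39/5,2,25/8,9,16,19 , 64, 65, 70,79]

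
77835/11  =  7075+10/11  =  7075.91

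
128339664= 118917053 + 9422611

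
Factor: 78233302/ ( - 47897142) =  - 3^(  -  1)*7^2*83^( - 1) * 137^1*5827^1*96179^( - 1 ) = -39116651/23948571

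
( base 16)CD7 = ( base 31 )3d1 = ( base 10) 3287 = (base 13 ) 165B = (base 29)3qa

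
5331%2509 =313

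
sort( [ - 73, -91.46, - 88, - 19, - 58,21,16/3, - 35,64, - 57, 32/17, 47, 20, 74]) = [-91.46,- 88, - 73, - 58, - 57, - 35 ,-19 , 32/17, 16/3, 20, 21, 47 , 64,74]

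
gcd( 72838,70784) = 158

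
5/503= 5/503 = 0.01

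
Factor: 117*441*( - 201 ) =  - 3^5*7^2 *13^1*67^1  =  -10370997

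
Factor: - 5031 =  - 3^2*13^1 * 43^1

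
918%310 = 298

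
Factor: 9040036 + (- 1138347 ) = 7901689  =  881^1*8969^1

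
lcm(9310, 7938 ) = 754110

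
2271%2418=2271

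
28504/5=28504/5 = 5700.80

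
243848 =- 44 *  ( - 5542)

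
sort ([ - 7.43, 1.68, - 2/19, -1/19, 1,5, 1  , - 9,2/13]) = [ - 9, - 7.43,-2/19 ,  -  1/19, 2/13, 1, 1,1.68, 5 ] 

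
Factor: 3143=7^1*449^1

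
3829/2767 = 1 + 1062/2767 = 1.38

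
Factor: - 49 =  -7^2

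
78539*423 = 33221997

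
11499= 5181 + 6318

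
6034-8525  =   - 2491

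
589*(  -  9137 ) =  - 5381693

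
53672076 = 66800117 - 13128041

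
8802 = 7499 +1303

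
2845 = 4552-1707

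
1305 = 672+633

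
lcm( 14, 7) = 14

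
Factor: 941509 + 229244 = 3^1*397^1*983^1 = 1170753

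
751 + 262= 1013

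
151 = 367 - 216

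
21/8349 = 7/2783 = 0.00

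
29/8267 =29/8267 = 0.00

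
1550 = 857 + 693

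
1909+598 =2507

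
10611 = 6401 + 4210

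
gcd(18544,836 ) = 76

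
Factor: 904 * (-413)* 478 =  -178462256 = -2^4 * 7^1*59^1 * 113^1*239^1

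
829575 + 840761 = 1670336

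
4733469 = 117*40457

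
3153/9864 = 1051/3288 =0.32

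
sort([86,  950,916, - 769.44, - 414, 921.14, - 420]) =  [ - 769.44, - 420 ,-414,86, 916 , 921.14,950 ] 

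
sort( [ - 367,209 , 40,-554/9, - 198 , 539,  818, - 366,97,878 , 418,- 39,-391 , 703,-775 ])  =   [ - 775, - 391 , - 367, - 366, - 198,-554/9, - 39,40,97,209,418,539,703, 818,878]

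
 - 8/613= - 1 + 605/613 = - 0.01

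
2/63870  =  1/31935 =0.00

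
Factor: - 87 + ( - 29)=  -  2^2 * 29^1 = -  116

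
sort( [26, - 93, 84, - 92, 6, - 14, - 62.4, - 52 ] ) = [ - 93,  -  92,  -  62.4, - 52, - 14, 6, 26 , 84]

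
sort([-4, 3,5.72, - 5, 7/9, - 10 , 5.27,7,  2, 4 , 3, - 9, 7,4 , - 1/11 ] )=[ - 10, - 9, - 5, - 4, - 1/11, 7/9,2, 3,3, 4, 4, 5.27, 5.72,7, 7]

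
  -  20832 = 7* (-2976) 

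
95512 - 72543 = 22969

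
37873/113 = 37873/113 = 335.16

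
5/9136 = 5/9136 = 0.00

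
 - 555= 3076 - 3631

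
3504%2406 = 1098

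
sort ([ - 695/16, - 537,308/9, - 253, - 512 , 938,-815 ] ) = [ -815, - 537, - 512,  -  253, - 695/16,308/9,938 ] 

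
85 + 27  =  112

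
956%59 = 12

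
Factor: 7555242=2^1* 3^1*17^1*74071^1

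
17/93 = 17/93 = 0.18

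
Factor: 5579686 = 2^1* 7^1*398549^1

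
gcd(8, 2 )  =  2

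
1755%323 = 140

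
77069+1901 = 78970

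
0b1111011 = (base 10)123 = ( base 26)4j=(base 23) 58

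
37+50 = 87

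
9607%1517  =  505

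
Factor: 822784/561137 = 2^9*79^(  -  1 )*1607^1*7103^(  -  1)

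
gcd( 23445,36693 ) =9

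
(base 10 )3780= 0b111011000100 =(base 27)550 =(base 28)4n0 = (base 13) 194A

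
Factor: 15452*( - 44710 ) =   -  2^3 * 5^1*17^1*263^1*3863^1 = -  690858920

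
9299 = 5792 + 3507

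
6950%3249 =452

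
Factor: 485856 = 2^5 * 3^2*7^1*241^1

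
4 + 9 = 13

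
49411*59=2915249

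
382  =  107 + 275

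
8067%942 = 531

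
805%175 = 105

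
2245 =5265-3020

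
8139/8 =1017 + 3/8 = 1017.38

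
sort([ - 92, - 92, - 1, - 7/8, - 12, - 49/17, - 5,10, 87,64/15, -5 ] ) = [ -92, - 92,  -  12, - 5, - 5, - 49/17, - 1, - 7/8 , 64/15,  10, 87]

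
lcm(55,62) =3410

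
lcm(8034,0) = 0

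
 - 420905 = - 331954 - 88951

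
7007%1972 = 1091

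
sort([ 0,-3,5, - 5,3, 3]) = [ - 5,-3, 0,3,3,  5 ] 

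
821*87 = 71427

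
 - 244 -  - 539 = 295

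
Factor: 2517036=2^2*3^1*37^1*5669^1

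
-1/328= -1 + 327/328  =  - 0.00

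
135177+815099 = 950276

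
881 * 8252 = 7270012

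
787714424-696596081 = 91118343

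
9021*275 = 2480775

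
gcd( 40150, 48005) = 5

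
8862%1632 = 702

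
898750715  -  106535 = 898644180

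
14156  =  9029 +5127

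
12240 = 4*3060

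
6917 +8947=15864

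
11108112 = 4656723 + 6451389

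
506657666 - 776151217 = -269493551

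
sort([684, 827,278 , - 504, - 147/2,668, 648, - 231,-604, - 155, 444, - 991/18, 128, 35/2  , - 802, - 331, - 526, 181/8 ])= [ - 802, - 604, - 526, - 504, - 331, - 231, - 155, - 147/2, - 991/18, 35/2, 181/8,128, 278, 444, 648,668 , 684, 827] 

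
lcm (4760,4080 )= 28560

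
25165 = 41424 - 16259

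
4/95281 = 4/95281 =0.00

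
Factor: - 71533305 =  - 3^2 * 5^1 * 53^1*89^1*337^1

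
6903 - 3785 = 3118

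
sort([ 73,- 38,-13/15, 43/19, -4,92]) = [ - 38, - 4, - 13/15 , 43/19 , 73,  92 ] 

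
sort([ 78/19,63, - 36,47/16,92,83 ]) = [ - 36, 47/16,  78/19, 63,83,92 ] 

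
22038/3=7346 = 7346.00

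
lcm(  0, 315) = 0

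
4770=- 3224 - -7994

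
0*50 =0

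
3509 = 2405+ 1104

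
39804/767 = 51+ 687/767= 51.90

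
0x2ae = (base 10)686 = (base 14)370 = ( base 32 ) LE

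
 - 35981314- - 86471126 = 50489812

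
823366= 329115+494251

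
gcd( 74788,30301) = 1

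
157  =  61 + 96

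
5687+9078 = 14765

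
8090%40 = 10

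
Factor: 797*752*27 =2^4 * 3^3 *47^1*797^1 = 16182288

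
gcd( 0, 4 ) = 4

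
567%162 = 81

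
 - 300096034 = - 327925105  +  27829071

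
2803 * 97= 271891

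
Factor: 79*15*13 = 3^1*5^1*13^1 * 79^1 = 15405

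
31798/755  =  31798/755 = 42.12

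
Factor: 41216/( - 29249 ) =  - 2^8 *7^1 * 11^( - 1) * 23^1 * 2659^( - 1 )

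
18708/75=6236/25  =  249.44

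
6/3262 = 3/1631  =  0.00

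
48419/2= 24209 + 1/2 = 24209.50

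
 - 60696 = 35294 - 95990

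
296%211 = 85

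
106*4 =424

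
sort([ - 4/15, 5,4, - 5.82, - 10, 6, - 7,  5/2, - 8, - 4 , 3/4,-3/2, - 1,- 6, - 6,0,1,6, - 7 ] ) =[-10, - 8, - 7 , - 7, - 6, - 6, - 5.82, - 4, - 3/2,- 1, - 4/15,0, 3/4, 1,5/2,4,  5,6,6] 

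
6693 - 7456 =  - 763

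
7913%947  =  337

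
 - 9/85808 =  - 9/85808 = -  0.00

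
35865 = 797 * 45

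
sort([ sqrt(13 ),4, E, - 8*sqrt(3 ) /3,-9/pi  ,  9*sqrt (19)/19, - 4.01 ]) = [ - 8*sqrt (3)/3,-4.01,-9/pi,9*sqrt( 19 ) /19,E, sqrt(13 ) , 4]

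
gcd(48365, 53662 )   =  1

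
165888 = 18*9216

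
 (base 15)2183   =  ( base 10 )7098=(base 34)64Q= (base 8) 15672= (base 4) 1232322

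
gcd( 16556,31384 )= 4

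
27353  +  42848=70201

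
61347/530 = 61347/530=115.75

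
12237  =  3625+8612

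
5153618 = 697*7394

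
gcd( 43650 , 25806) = 6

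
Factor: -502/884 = -251/442 = - 2^( - 1) * 13^( - 1)*17^( - 1 )*251^1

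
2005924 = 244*8221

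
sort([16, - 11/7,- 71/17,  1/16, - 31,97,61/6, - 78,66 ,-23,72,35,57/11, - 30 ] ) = [ - 78,-31,-30,  -  23, - 71/17,- 11/7,1/16,57/11, 61/6,  16, 35,66,72, 97 ]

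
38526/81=475 + 17/27= 475.63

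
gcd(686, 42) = 14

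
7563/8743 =7563/8743 = 0.87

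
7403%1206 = 167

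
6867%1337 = 182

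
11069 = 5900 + 5169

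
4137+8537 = 12674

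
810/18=45 = 45.00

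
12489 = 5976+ 6513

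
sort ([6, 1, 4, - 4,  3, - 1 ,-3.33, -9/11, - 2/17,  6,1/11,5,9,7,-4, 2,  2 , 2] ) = [-4, -4, - 3.33, - 1, - 9/11, - 2/17,1/11, 1, 2, 2,2, 3, 4,5,6,6,7,9] 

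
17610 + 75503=93113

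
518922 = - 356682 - -875604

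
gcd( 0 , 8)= 8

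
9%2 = 1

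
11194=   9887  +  1307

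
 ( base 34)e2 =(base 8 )736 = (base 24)jm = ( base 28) h2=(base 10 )478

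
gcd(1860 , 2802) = 6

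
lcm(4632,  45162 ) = 180648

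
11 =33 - 22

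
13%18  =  13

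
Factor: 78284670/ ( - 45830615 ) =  - 15656934/9166123 = -2^1 * 3^1 * 2609489^1*9166123^( - 1 ) 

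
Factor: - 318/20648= - 2^( - 2 )*3^1*29^( - 1)*53^1 *89^( - 1 )=- 159/10324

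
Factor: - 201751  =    -  11^1*18341^1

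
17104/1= 17104 = 17104.00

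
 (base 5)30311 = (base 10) 1956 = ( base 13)B76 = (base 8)3644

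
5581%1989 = 1603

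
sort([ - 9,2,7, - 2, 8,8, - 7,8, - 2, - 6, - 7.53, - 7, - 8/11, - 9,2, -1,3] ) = [ - 9, - 9, - 7.53, - 7, - 7,-6 , - 2,  -  2, - 1, -8/11,2,2,3, 7 , 8 , 8, 8]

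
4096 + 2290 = 6386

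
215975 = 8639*25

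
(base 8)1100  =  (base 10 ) 576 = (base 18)1e0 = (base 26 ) m4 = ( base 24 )100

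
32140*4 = 128560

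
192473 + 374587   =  567060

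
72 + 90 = 162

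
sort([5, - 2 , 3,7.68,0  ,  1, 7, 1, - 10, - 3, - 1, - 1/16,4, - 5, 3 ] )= [ - 10  , - 5 , - 3 , - 2, - 1, - 1/16, 0, 1,  1,3, 3,  4,5,7,7.68]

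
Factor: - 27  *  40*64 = -2^9*3^3*5^1 = - 69120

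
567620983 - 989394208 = -421773225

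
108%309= 108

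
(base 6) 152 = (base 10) 68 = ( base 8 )104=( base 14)4c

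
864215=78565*11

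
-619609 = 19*( - 32611) 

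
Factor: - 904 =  - 2^3 * 113^1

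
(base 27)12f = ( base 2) 1100011110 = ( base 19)240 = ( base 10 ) 798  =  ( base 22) 1e6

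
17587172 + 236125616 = 253712788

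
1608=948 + 660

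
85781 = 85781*1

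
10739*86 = 923554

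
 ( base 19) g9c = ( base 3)22011201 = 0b1011101000111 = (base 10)5959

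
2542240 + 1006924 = 3549164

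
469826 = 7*67118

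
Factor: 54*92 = 4968  =  2^3*3^3*23^1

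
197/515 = 197/515 = 0.38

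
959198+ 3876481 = 4835679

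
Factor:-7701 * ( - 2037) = 15686937 = 3^2*7^1 * 17^1*97^1*151^1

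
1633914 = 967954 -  - 665960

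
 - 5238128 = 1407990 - 6646118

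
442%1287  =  442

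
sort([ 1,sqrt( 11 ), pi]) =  [1,pi,sqrt( 11 ) ]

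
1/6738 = 1/6738 = 0.00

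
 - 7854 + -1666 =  - 9520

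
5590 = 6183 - 593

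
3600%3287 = 313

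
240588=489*492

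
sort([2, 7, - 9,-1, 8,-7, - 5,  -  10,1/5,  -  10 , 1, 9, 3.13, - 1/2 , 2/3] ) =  [ - 10 , - 10,  -  9, - 7,-5, - 1, - 1/2, 1/5, 2/3,  1,2,  3.13, 7, 8 , 9] 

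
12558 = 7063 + 5495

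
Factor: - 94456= -2^3 *11807^1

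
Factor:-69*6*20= - 2^3*3^2*5^1 * 23^1 =-8280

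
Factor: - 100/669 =-2^2*3^(-1 )*5^2*223^( - 1) 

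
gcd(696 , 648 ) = 24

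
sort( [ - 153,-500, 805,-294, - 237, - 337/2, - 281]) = [-500, - 294, - 281, - 237,-337/2,-153, 805]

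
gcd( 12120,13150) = 10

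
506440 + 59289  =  565729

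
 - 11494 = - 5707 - 5787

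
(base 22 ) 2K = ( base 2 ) 1000000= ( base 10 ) 64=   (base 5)224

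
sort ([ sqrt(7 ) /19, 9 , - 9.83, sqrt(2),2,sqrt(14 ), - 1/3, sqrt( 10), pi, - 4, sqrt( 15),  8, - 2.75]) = [ - 9.83, - 4, - 2.75, - 1/3,sqrt(7)/19,sqrt (2 ),2,pi, sqrt( 10 ),sqrt( 14), sqrt( 15 ),8, 9 ]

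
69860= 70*998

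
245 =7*35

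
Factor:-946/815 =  - 2^1*5^( -1)*11^1*43^1*163^( - 1) 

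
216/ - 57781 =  - 216/57781 = - 0.00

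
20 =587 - 567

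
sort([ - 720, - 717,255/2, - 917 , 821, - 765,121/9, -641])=[ - 917 , - 765 , - 720,- 717, - 641,  121/9 , 255/2,821] 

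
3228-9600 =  - 6372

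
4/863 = 4/863 = 0.00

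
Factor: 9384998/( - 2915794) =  - 7^( - 1)*449^1*1493^1*29753^( - 1 ) = - 670357/208271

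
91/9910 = 91/9910 =0.01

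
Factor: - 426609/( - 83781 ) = 3^ (-1) * 29^( - 1) * 443^1=443/87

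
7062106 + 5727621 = 12789727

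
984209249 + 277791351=1262000600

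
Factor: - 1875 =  - 3^1*5^4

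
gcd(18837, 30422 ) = 7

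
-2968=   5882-8850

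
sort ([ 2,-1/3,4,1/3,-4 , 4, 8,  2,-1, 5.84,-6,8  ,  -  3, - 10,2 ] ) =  [ - 10, - 6,-4, - 3, - 1, - 1/3,1/3,  2,2,2,  4 , 4,5.84, 8,8]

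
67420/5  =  13484 = 13484.00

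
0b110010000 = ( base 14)208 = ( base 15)1ba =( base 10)400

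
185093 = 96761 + 88332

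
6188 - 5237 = 951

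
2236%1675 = 561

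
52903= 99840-46937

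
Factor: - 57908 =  - 2^2*31^1 *467^1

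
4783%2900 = 1883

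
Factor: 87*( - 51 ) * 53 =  - 235161=-3^2*17^1 * 29^1*53^1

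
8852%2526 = 1274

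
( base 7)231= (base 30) 40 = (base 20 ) 60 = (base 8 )170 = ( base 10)120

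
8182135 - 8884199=-702064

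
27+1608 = 1635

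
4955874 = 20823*238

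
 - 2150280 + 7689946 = 5539666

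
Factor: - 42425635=-5^1*7^1*919^1*1319^1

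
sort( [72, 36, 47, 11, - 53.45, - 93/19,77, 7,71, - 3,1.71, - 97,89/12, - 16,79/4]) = [ - 97, - 53.45,-16,- 93/19 ,-3 , 1.71,7,89/12,11,79/4,36,47, 71, 72,77]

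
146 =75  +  71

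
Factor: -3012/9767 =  - 2^2 * 3^1*251^1*9767^(  -  1) 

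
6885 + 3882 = 10767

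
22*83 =1826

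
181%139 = 42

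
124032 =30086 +93946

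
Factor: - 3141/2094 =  - 3/2 = - 2^( - 1 )*3^1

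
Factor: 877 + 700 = 1577  =  19^1*83^1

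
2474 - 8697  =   - 6223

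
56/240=7/30  =  0.23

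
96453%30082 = 6207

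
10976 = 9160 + 1816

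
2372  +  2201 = 4573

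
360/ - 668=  - 90/167 = - 0.54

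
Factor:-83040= -2^5 * 3^1 * 5^1 * 173^1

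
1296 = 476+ 820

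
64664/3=21554  +  2/3 = 21554.67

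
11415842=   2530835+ 8885007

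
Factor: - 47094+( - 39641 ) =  - 86735  =  - 5^1*11^1*19^1*83^1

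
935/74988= 935/74988 =0.01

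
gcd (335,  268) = 67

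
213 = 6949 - 6736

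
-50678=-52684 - -2006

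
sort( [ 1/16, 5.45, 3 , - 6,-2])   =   [ - 6, - 2, 1/16,  3,5.45 ]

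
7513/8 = 939+ 1/8 = 939.12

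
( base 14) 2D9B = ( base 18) 1741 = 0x1fed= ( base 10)8173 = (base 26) c29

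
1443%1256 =187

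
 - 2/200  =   - 1/100= - 0.01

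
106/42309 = 106/42309 = 0.00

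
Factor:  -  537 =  - 3^1*179^1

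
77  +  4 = 81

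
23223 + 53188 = 76411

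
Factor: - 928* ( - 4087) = 2^5*29^1*61^1*67^1 = 3792736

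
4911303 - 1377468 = 3533835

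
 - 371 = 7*(  -  53)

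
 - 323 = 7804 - 8127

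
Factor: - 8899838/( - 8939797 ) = 2^1 * 179^( - 1) * 49943^(  -  1) * 4449919^1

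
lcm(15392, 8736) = 323232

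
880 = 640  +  240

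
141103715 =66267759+74835956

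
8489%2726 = 311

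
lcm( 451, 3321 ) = 36531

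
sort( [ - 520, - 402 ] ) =[ - 520, -402]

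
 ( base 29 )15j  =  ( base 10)1005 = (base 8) 1755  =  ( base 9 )1336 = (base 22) 21f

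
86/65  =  86/65 = 1.32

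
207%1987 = 207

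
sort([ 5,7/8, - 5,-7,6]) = [ - 7 , - 5,7/8,5, 6]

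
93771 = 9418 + 84353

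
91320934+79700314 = 171021248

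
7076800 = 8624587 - 1547787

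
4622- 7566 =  - 2944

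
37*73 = 2701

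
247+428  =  675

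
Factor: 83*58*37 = 2^1*29^1*37^1 *83^1 = 178118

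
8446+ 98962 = 107408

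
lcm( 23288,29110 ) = 116440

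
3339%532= 147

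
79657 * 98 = 7806386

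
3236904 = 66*49044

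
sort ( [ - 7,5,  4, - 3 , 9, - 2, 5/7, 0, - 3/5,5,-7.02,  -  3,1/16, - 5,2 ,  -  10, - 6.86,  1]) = [ - 10,- 7.02, - 7, - 6.86, - 5, - 3, -3, - 2, - 3/5, 0,  1/16, 5/7, 1, 2,4, 5, 5,9] 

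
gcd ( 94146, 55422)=6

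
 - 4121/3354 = -2 + 199/258  =  -1.23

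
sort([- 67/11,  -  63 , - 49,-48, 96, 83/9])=[ -63, - 49,-48, - 67/11,83/9, 96] 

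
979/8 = 979/8 = 122.38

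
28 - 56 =-28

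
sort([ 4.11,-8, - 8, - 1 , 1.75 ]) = [ - 8, - 8, - 1 , 1.75,4.11]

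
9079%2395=1894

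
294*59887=17606778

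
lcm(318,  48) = 2544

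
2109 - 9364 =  - 7255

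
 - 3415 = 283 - 3698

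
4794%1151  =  190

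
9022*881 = 7948382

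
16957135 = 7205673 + 9751462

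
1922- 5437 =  - 3515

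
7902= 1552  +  6350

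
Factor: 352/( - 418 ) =-2^4 * 19^( - 1)= - 16/19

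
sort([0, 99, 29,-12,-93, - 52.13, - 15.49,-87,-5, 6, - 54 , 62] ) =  [-93, - 87,  -  54, - 52.13, - 15.49, - 12, - 5,0,6,29,62 , 99] 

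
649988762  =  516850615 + 133138147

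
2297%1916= 381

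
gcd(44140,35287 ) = 1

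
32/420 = 8/105=0.08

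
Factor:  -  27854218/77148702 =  - 13927109/38574351 =- 3^(  -  2)*7^1*19^( - 1 )*233^1*8539^1*225581^( - 1)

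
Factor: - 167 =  - 167^1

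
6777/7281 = 753/809 = 0.93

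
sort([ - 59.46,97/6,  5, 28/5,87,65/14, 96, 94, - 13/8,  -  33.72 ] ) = [ - 59.46, -33.72, - 13/8, 65/14, 5,28/5, 97/6,87, 94,96 ] 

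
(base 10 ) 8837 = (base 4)2022011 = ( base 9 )13108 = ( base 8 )21205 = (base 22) I5F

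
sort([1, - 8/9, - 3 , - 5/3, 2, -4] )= [-4, - 3, - 5/3,-8/9,  1, 2 ]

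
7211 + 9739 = 16950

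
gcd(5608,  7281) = 1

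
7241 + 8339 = 15580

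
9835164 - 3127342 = 6707822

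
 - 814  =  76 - 890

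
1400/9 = 1400/9 =155.56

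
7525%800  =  325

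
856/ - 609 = -2 + 362/609 = - 1.41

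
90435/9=30145/3  =  10048.33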